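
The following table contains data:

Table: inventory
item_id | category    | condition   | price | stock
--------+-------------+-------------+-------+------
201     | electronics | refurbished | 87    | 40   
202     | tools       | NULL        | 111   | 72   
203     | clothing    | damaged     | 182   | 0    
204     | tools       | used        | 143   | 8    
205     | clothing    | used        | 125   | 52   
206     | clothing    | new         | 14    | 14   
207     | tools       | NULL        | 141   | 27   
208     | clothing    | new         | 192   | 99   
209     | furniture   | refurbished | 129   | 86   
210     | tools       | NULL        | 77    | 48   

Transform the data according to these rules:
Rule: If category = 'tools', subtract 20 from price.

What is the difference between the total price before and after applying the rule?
80

Step 1: Original sum of price = 1201
Step 2: 4 records have category = 'tools'
Step 3: Each affected record changes by -20
Step 4: Total change = 4 × -20 = -80
Step 5: New sum = 1201 + -80 = 1121
Step 6: Difference = |1121 - 1201| = 80
        (Sum decreased by 80)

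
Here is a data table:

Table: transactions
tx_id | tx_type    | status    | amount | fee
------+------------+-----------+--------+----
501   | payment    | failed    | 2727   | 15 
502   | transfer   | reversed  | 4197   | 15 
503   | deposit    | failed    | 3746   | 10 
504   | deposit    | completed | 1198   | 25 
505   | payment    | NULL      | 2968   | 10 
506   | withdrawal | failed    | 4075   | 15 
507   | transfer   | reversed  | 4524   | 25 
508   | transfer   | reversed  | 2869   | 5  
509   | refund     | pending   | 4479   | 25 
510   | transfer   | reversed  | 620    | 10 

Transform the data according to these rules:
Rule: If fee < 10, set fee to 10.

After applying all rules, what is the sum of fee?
160

Step 1: 1 records have fee < 10
Step 2: These records originally summed to 5
Step 3: After setting to minimum: 1 × 10 = 10
Step 4: Unaffected records sum: 150
Step 5: Final sum = 10 + 150 = 160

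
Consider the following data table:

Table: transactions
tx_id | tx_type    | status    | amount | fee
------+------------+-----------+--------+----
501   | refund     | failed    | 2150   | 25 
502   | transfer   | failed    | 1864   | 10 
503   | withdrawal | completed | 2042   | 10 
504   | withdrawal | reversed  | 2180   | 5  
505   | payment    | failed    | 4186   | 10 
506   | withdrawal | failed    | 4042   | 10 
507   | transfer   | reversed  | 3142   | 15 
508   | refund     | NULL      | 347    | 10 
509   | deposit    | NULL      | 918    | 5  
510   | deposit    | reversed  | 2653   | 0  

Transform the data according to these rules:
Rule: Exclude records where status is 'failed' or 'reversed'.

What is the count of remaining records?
3

Step 1: Count records to exclude
  - 4 (failed) + 3 (reversed) = 7 records
Step 2: Total records: 10
Step 3: Remaining = 10 - 7 = 3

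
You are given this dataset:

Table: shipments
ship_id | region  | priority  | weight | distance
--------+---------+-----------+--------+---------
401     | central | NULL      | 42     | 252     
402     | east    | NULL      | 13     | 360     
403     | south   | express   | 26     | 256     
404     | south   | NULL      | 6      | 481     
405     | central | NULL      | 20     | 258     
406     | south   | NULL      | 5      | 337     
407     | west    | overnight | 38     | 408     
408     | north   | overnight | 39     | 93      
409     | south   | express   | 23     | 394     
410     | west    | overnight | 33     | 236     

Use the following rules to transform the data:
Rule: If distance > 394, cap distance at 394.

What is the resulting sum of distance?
2974

Step 1: 2 records have distance > 394
Step 2: These records originally summed to 889
Step 3: After capping: 2 × 394 = 788
Step 4: Unaffected records sum: 2186
Step 5: Final sum = 788 + 2186 = 2974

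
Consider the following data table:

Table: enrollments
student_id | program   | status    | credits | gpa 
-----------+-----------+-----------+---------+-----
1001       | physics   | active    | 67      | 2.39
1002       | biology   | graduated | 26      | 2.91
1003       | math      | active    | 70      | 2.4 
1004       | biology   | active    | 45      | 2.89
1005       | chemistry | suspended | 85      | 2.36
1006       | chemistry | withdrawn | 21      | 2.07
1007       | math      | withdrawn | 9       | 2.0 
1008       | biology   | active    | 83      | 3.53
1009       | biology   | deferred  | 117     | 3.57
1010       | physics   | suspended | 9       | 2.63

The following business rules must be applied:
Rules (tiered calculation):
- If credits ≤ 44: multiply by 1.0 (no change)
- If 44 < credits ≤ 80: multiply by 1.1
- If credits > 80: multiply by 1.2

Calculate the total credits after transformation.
607.2

Step 1: Tier 1 (credits ≤ 44): 4 records, sum = 65 × 1.0 = 65.0
Step 2: Tier 2 (44 < credits ≤ 80): 3 records, sum = 182 × 1.1 = 200.2
Step 3: Tier 3 (credits > 80): 3 records, sum = 285 × 1.2 = 342.0
Step 4: Final sum = 65.0 + 200.2 + 342.0 = 607.2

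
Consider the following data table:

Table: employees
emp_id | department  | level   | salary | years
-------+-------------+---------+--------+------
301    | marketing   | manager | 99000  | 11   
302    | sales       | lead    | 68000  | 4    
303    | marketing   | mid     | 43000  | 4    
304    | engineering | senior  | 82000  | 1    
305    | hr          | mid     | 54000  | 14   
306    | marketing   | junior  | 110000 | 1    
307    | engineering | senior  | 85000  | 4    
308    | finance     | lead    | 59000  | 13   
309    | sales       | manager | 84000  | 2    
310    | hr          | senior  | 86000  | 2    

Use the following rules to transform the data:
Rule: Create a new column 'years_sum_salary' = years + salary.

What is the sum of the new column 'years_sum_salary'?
770056

Step 1: For each record, compute years + salary
Example calculations:
  11 + 99000 = 99011
  4 + 68000 = 68004
  4 + 43000 = 43004
  ...
Step 2: Sum all derived values
Step 3: Total = 770056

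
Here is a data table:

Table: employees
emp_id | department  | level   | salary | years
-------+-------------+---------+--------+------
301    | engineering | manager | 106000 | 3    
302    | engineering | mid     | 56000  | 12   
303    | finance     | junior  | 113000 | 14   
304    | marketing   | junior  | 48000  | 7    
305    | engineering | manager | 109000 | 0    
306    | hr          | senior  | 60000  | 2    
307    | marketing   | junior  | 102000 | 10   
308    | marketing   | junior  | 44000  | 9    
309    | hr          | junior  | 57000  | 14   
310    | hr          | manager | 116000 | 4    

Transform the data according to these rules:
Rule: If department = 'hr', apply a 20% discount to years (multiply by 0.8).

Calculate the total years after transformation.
71.0

Step 1: Records with department = 'hr' have total years = 20
Step 2: Apply multiplier: 20 × 0.8 = 16.0
Step 3: Other records total: 55
Step 4: Final sum = 16.0 + 55 = 71.0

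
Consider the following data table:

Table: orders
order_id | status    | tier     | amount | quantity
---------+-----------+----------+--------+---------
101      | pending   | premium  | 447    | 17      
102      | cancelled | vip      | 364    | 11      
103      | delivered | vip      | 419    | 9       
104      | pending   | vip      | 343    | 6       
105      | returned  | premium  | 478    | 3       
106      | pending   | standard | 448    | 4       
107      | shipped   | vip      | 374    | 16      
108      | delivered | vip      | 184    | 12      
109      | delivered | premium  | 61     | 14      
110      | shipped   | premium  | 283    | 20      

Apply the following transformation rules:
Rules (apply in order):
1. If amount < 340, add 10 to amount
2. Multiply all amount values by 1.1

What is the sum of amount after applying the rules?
3774.1

Step 1: Apply Rule 1 - Add 10 to records with amount < 340
  - 3 records affected: 528 + (3 × 10) = 558
  - Unaffected records: 2873
  - Sum after Rule 1: 3431
Step 2: Apply Rule 2 - Multiply all by 1.1
  - 3431 × 1.1 = 3774.1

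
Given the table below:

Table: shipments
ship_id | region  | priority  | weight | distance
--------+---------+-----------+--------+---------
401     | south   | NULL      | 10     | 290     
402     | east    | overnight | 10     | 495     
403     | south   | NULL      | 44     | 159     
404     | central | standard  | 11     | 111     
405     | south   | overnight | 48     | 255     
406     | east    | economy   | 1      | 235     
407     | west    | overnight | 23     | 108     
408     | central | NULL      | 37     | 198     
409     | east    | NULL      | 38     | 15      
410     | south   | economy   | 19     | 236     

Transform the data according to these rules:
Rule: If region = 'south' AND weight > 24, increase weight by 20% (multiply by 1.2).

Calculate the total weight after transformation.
259.4

Step 1: Find records where region = 'south' AND weight > 24
Step 2: 2 records match, summing to 92
Step 3: After multiplier: 92 × 1.2 = 110.4
Step 4: Unaffected records sum: 149
Step 5: Final sum = 110.4 + 149 = 259.4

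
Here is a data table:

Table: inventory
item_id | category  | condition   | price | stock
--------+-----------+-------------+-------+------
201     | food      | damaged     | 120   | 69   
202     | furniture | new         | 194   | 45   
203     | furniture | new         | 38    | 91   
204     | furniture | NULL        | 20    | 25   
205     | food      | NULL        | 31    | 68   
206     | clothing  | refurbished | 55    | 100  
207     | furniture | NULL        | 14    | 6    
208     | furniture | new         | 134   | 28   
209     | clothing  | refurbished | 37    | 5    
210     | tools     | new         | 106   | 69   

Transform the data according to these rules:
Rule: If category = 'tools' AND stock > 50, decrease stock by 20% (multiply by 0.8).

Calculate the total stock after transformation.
492.2

Step 1: Find records where category = 'tools' AND stock > 50
Step 2: 1 records match, summing to 69
Step 3: After multiplier: 69 × 0.8 = 55.2
Step 4: Unaffected records sum: 437
Step 5: Final sum = 55.2 + 437 = 492.2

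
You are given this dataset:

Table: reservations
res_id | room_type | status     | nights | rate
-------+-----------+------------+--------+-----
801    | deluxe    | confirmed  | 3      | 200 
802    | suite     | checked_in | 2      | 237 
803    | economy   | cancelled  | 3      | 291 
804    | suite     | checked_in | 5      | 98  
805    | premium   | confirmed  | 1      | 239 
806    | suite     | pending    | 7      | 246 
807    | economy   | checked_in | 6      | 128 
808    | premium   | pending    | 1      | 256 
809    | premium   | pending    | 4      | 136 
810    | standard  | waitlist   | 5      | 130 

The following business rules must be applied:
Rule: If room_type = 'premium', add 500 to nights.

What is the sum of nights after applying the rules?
1537

Step 1: Count records where room_type = 'premium': 3
Step 2: Total bonus added: 3 × 500 = 1500
Step 3: Original sum of nights: 37
Step 4: Final sum = 37 + 1500 = 1537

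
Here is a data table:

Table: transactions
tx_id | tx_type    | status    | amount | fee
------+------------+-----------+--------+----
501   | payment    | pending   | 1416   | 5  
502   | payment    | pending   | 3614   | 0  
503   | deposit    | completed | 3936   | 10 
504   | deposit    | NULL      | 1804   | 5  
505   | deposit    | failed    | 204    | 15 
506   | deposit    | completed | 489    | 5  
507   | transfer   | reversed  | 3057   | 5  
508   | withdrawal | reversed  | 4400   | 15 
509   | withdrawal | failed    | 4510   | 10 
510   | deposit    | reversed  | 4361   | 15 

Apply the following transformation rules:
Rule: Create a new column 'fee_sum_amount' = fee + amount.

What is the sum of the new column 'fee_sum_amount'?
27876

Step 1: For each record, compute fee + amount
Example calculations:
  5 + 1416 = 1421
  0 + 3614 = 3614
  10 + 3936 = 3946
  ...
Step 2: Sum all derived values
Step 3: Total = 27876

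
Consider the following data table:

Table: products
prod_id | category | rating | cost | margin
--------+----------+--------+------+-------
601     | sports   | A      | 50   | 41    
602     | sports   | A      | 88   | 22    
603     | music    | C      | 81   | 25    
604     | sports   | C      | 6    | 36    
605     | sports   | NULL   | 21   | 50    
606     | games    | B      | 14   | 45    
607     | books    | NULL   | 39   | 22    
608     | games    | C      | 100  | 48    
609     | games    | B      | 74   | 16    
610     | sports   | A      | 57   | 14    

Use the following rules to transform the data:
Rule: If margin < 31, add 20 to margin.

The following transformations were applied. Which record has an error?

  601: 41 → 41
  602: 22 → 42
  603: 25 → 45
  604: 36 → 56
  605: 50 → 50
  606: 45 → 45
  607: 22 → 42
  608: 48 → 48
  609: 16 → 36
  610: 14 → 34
Record 604 has an error. The correct transformed value should be 36, not 56.

Step 1: Check each record against the rule
Step 2: Record 604 has margin = 36
Step 3: Since 36 >= 31, the bonus should not have been applied
Step 4: Correct value = 36, but claimed value = 56
Conclusion: Record 604 has the error.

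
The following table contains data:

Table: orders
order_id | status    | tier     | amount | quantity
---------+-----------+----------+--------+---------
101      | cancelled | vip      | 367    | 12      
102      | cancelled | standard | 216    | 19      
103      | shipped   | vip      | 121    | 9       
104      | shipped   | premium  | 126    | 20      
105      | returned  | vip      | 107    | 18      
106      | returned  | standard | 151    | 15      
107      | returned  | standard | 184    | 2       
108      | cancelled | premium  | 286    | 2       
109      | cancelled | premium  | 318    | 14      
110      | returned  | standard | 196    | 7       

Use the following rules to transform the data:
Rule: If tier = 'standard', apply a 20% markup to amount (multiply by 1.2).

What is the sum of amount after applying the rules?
2221.4

Step 1: Records with tier = 'standard' have total amount = 747
Step 2: Apply multiplier: 747 × 1.2 = 896.4
Step 3: Other records total: 1325
Step 4: Final sum = 896.4 + 1325 = 2221.4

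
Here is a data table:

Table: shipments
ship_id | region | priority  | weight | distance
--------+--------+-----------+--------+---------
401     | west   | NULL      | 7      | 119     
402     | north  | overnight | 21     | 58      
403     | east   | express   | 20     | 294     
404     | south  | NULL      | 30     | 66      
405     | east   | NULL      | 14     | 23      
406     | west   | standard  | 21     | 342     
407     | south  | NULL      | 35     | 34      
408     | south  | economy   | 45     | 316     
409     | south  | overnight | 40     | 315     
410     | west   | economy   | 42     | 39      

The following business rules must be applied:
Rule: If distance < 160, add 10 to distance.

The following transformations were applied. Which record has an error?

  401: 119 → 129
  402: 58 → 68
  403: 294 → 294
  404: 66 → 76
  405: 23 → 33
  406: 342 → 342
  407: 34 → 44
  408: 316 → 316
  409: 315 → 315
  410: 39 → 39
Record 410 has an error. The correct transformed value should be 49, not 39.

Step 1: Check each record against the rule
Step 2: Record 410 has distance = 39
Step 3: Since 39 < 160, the bonus should have been applied
Step 4: Correct value = 49, but claimed value = 39
Conclusion: Record 410 has the error.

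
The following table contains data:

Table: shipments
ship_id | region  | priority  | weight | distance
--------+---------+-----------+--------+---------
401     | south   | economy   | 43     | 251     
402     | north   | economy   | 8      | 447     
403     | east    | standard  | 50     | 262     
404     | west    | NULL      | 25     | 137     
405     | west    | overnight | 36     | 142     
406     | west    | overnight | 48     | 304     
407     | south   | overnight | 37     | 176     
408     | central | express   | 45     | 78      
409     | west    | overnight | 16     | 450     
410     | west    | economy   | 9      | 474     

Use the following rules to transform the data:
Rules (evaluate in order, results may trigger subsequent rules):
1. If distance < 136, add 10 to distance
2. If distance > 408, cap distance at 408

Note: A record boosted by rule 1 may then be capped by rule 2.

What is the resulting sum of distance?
2584

Step 1: Apply rule 1 to records with distance < 136
  - 1 records get bonus of 10
  - Of these, 0 records then exceed 408 and get capped
Step 2: Apply rule 2 to records with distance > 408
  - 3 records (original) are capped
Step 3: Calculate final sum = 2584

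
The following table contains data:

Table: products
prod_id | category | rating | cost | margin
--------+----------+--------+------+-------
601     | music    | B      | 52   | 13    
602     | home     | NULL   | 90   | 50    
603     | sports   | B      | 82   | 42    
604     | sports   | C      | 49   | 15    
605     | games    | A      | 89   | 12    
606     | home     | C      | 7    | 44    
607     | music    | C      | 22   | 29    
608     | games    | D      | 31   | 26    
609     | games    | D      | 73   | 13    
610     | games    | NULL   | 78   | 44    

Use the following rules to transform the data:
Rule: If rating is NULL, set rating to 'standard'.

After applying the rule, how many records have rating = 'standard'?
2

Step 1: Count records where rating IS NULL
Step 2: Found 2 records with NULL rating
Step 3: These records will have rating set to 'standard'
Step 4: Records already having rating = 'standard': 0
Step 5: Answer: 2 + 0 = 2 records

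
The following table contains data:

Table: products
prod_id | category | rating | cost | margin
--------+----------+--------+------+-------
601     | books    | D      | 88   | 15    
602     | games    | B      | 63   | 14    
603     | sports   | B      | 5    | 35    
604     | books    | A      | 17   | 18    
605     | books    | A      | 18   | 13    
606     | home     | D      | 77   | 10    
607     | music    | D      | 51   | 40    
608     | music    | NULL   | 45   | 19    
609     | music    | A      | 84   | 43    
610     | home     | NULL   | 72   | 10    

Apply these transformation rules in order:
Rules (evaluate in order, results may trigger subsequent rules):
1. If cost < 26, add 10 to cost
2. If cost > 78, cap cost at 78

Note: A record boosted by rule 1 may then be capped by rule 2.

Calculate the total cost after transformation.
534

Step 1: Apply rule 1 to records with cost < 26
  - 3 records get bonus of 10
  - Of these, 0 records then exceed 78 and get capped
Step 2: Apply rule 2 to records with cost > 78
  - 2 records (original) are capped
Step 3: Calculate final sum = 534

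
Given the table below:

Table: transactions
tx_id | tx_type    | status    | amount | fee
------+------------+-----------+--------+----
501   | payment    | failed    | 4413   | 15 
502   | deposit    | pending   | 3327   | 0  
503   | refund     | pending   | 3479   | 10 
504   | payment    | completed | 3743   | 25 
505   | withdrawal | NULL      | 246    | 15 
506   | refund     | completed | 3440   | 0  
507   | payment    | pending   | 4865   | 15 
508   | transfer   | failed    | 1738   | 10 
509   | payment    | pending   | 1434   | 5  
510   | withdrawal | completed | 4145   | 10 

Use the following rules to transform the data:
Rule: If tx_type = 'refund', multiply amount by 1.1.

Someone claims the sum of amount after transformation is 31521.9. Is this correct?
Yes, the result is correct.

Step 1: Calculate the correct sum after transformation
Step 2: Apply multiplier 1.1 to records where tx_type = 'refund'
Step 3: Correct result = 31521.9
Step 4: Claimed result = 31521.9
Step 5: 31521.9 = 31521.9 ✓
Conclusion: The claimed result is correct.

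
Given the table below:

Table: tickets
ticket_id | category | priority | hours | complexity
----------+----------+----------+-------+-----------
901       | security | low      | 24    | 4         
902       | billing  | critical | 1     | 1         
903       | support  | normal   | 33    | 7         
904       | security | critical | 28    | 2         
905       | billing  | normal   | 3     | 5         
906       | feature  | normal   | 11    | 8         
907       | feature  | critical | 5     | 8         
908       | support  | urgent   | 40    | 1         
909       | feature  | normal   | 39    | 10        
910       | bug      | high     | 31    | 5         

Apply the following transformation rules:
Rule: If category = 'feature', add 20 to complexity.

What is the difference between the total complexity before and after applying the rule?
60

Step 1: Original sum of complexity = 51
Step 2: 3 records have category = 'feature'
Step 3: Each affected record changes by 20
Step 4: Total change = 3 × 20 = 60
Step 5: New sum = 51 + 60 = 111
Step 6: Difference = |111 - 51| = 60
        (Sum increased by 60)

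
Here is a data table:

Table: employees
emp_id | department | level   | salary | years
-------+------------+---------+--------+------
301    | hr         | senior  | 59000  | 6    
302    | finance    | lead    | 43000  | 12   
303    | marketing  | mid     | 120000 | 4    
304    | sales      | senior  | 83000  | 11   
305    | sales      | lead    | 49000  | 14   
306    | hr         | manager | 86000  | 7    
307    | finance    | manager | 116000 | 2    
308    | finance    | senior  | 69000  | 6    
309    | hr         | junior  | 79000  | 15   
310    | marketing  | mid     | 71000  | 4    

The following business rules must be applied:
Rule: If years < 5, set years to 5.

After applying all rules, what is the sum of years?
86

Step 1: 3 records have years < 5
Step 2: These records originally summed to 10
Step 3: After setting to minimum: 3 × 5 = 15
Step 4: Unaffected records sum: 71
Step 5: Final sum = 15 + 71 = 86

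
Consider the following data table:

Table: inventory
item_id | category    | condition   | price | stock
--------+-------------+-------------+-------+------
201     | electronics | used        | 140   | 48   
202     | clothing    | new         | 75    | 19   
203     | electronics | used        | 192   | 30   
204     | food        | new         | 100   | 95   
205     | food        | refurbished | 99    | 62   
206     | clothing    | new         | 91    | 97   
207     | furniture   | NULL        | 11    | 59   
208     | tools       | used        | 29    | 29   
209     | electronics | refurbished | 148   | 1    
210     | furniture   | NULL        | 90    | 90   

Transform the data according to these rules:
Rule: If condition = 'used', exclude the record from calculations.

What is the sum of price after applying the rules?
614

Step 1: Identify records where condition = 'used'
Step 2: The excluded records sum to 361
Step 3: Original total price = 975
Step 4: Remaining total = 975 - 361 = 614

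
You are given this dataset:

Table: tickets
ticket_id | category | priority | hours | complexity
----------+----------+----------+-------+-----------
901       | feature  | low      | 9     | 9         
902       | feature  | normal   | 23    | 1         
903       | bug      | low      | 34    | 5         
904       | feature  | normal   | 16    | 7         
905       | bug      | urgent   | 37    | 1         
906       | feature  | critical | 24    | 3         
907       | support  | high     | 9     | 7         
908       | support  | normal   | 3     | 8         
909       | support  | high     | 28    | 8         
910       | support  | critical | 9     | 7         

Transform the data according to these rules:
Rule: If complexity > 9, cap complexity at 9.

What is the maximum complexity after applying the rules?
9

Step 1: Original maximum complexity = 9
Step 2: Check cap of 9 against maximum
Step 3: No records exceed the cap (max 9 <= cap 9), so no capping applies
Step 4: Maximum after transformation = 9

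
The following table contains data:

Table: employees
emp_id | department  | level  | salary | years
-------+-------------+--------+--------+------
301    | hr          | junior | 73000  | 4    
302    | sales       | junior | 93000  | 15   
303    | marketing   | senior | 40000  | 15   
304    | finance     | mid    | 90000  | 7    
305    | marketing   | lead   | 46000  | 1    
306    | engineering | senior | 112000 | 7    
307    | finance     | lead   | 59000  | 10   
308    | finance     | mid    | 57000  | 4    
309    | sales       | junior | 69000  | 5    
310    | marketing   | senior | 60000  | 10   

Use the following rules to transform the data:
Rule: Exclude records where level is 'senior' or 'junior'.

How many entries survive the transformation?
4

Step 1: Count records to exclude
  - 3 (senior) + 3 (junior) = 6 records
Step 2: Total records: 10
Step 3: Remaining = 10 - 6 = 4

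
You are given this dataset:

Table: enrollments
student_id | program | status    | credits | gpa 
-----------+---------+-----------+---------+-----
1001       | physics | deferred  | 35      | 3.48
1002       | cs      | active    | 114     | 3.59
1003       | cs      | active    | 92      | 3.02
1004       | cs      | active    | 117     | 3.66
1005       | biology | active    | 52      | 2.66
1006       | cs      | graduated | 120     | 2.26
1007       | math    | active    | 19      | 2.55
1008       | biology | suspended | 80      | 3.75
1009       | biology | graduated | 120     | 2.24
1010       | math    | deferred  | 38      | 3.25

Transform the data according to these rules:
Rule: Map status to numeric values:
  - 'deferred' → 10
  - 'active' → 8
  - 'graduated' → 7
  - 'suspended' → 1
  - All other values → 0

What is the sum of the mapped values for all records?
75

Step 1: Apply mapping to each record
Step 2: Count by status:
  'deferred': 2 records × 10 = 20
  'active': 5 records × 8 = 40
  'graduated': 2 records × 7 = 14
  'suspended': 1 records × 1 = 1
Step 3: Sum all mapped values = 75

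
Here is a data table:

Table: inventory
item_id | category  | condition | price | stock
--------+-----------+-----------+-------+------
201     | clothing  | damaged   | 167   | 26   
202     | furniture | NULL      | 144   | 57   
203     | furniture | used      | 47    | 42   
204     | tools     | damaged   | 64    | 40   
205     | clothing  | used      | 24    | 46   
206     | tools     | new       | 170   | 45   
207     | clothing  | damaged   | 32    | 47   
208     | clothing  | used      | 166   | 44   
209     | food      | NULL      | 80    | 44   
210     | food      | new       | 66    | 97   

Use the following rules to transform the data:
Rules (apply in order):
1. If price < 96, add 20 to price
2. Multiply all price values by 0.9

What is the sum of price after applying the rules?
972.0

Step 1: Apply Rule 1 - Add 20 to records with price < 96
  - 6 records affected: 313 + (6 × 20) = 433
  - Unaffected records: 647
  - Sum after Rule 1: 1080
Step 2: Apply Rule 2 - Multiply all by 0.9
  - 1080 × 0.9 = 972.0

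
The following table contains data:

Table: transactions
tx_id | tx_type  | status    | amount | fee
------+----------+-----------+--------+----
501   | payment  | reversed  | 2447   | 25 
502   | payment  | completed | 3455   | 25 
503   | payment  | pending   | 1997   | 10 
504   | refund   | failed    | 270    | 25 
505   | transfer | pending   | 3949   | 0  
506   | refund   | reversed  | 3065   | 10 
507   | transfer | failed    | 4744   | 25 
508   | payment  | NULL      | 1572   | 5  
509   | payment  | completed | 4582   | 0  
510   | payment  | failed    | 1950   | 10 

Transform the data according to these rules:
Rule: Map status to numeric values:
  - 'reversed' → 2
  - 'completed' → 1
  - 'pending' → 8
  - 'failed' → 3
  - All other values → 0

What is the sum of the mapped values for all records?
31

Step 1: Apply mapping to each record
Step 2: Count by status:
  'reversed': 2 records × 2 = 4
  'completed': 2 records × 1 = 2
  'pending': 2 records × 8 = 16
  'failed': 3 records × 3 = 9
Step 3: Sum all mapped values = 31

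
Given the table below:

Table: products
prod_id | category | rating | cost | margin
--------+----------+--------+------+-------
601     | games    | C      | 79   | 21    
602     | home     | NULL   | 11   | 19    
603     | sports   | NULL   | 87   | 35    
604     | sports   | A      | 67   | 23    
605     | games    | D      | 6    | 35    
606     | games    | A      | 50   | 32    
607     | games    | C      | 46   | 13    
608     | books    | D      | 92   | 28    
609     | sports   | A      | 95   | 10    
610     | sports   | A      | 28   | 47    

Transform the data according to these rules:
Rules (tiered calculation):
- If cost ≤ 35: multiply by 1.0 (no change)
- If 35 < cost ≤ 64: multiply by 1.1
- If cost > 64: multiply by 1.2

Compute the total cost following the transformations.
654.6

Step 1: Tier 1 (cost ≤ 35): 3 records, sum = 45 × 1.0 = 45.0
Step 2: Tier 2 (35 < cost ≤ 64): 2 records, sum = 96 × 1.1 = 105.6
Step 3: Tier 3 (cost > 64): 5 records, sum = 420 × 1.2 = 504.0
Step 4: Final sum = 45.0 + 105.6 + 504.0 = 654.6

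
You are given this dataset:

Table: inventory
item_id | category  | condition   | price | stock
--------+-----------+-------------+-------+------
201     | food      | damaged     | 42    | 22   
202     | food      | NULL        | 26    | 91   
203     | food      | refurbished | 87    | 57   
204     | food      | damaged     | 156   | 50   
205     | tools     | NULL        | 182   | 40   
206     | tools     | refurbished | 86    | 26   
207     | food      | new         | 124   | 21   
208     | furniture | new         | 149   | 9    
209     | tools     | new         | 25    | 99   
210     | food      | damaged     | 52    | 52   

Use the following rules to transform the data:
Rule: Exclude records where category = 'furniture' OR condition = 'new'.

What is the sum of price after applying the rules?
631

Step 1: Find records where category = 'furniture' OR condition = 'new'
Step 2: 3 records match, summing to 298
Step 3: Original sum: 929
Step 4: Remaining sum = 929 - 298 = 631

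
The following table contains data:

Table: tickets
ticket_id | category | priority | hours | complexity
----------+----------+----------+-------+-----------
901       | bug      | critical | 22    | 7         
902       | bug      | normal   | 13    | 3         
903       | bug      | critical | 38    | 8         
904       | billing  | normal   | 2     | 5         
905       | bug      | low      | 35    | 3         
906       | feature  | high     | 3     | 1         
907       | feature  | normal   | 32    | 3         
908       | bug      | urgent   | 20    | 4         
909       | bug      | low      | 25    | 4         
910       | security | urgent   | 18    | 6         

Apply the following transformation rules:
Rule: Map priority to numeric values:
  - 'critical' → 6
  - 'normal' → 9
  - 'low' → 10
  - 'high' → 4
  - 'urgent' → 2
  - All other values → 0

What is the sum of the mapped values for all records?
67

Step 1: Apply mapping to each record
Step 2: Count by status:
  'critical': 2 records × 6 = 12
  'normal': 3 records × 9 = 27
  'low': 2 records × 10 = 20
  'high': 1 records × 4 = 4
  'urgent': 2 records × 2 = 4
Step 3: Sum all mapped values = 67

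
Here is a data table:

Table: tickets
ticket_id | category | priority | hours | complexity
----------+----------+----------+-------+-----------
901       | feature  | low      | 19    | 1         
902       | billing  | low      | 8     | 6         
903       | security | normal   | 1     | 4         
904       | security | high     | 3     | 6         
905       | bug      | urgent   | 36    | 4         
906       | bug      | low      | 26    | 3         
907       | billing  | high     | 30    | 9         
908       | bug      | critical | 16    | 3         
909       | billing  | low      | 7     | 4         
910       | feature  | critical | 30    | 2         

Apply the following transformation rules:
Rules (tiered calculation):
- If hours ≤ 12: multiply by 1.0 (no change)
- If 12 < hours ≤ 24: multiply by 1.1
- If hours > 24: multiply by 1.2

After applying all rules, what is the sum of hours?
203.9

Step 1: Tier 1 (hours ≤ 12): 4 records, sum = 19 × 1.0 = 19.0
Step 2: Tier 2 (12 < hours ≤ 24): 2 records, sum = 35 × 1.1 = 38.5
Step 3: Tier 3 (hours > 24): 4 records, sum = 122 × 1.2 = 146.4
Step 4: Final sum = 19.0 + 38.5 + 146.4 = 203.9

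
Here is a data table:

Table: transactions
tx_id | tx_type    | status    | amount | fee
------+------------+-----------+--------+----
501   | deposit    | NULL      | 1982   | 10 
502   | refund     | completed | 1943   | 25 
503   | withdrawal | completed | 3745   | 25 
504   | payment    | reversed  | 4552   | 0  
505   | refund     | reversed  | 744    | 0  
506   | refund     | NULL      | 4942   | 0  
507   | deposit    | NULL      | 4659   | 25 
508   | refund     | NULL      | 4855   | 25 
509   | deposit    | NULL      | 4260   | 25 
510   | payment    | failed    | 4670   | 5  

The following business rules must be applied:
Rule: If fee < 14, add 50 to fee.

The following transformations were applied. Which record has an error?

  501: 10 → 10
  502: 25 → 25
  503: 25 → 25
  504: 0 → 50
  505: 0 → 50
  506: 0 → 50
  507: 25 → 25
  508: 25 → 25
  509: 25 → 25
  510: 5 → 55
Record 501 has an error. The correct transformed value should be 60, not 10.

Step 1: Check each record against the rule
Step 2: Record 501 has fee = 10
Step 3: Since 10 < 14, the bonus should have been applied
Step 4: Correct value = 60, but claimed value = 10
Conclusion: Record 501 has the error.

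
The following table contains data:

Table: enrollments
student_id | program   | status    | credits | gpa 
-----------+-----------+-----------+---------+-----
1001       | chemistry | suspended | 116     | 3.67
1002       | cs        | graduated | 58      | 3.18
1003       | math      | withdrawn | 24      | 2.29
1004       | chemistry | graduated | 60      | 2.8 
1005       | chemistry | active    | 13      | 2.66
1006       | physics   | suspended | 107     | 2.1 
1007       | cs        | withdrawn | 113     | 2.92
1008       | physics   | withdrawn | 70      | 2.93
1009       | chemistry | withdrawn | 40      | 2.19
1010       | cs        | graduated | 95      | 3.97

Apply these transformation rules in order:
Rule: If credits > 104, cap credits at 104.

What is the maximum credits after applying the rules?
104

Step 1: Original maximum credits = 116
Step 2: Apply cap at 104
Step 3: 3 records had credits > 104 and were capped
Step 4: Maximum after transformation = 104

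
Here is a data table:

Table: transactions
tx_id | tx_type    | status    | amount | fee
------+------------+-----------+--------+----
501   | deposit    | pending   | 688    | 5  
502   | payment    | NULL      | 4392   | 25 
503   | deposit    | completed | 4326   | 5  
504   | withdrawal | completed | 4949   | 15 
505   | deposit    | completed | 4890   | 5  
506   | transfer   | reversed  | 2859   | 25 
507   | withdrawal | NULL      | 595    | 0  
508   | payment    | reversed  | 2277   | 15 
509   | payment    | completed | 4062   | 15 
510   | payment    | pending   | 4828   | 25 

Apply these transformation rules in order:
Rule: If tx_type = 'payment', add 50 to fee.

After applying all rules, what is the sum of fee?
335

Step 1: Count records where tx_type = 'payment': 4
Step 2: Total bonus added: 4 × 50 = 200
Step 3: Original sum of fee: 135
Step 4: Final sum = 135 + 200 = 335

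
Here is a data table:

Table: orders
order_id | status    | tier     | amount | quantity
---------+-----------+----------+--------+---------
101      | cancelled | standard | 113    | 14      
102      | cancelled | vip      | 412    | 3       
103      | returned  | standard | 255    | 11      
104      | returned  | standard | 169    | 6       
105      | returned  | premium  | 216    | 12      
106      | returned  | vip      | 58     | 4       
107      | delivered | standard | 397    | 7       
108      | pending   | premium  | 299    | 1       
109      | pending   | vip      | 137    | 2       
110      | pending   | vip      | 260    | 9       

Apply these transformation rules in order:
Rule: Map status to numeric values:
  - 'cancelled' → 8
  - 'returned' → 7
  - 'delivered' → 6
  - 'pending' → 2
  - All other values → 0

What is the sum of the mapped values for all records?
56

Step 1: Apply mapping to each record
Step 2: Count by status:
  'cancelled': 2 records × 8 = 16
  'returned': 4 records × 7 = 28
  'delivered': 1 records × 6 = 6
  'pending': 3 records × 2 = 6
Step 3: Sum all mapped values = 56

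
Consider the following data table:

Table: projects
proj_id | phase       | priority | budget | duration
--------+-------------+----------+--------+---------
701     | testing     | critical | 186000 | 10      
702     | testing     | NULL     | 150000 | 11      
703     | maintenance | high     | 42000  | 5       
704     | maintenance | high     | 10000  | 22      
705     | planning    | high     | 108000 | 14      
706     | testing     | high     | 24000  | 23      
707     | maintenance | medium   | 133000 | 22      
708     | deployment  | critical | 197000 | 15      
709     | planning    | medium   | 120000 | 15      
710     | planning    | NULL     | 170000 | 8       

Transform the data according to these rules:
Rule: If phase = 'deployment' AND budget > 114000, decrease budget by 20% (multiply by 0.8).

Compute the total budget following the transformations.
1100600.0

Step 1: Find records where phase = 'deployment' AND budget > 114000
Step 2: 1 records match, summing to 197000
Step 3: After multiplier: 197000 × 0.8 = 157600.0
Step 4: Unaffected records sum: 943000
Step 5: Final sum = 157600.0 + 943000 = 1100600.0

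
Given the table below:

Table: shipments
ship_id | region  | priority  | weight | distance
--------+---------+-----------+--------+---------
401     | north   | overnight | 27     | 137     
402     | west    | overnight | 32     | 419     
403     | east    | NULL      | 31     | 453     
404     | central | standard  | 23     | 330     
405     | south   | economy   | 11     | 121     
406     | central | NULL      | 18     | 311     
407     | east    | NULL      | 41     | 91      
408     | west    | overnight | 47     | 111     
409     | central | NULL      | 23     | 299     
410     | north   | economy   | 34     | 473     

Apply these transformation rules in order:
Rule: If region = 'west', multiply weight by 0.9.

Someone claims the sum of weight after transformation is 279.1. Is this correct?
Yes, the result is correct.

Step 1: Calculate the correct sum after transformation
Step 2: Apply multiplier 0.9 to records where region = 'west'
Step 3: Correct result = 279.1
Step 4: Claimed result = 279.1
Step 5: 279.1 = 279.1 ✓
Conclusion: The claimed result is correct.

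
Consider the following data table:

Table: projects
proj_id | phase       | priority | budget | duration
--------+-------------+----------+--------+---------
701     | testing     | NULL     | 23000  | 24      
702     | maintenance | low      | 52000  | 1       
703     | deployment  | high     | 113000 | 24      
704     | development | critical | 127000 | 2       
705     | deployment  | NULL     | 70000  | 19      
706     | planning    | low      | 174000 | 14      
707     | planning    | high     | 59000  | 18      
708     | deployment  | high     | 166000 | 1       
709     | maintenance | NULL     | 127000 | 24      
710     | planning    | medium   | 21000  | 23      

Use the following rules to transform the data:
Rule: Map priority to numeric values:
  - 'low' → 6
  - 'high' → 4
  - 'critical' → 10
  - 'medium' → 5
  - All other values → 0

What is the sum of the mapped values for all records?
39

Step 1: Apply mapping to each record
Step 2: Count by status:
  'low': 2 records × 6 = 12
  'high': 3 records × 4 = 12
  'critical': 1 records × 10 = 10
  'medium': 1 records × 5 = 5
Step 3: Sum all mapped values = 39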